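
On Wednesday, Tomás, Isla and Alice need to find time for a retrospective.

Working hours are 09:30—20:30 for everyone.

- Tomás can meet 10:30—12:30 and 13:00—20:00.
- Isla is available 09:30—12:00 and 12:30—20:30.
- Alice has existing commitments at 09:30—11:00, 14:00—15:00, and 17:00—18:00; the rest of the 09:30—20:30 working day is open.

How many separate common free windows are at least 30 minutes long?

4

Alice free within 09:30–20:30: 11:00–14:00, 15:00–17:00, 18:00–20:30.
Tomás ∩ Isla: 10:30–12:00, 13:00–20:00.
Tomás ∩ Isla ∩ Alice: 11:00–12:00, 13:00–14:00, 15:00–17:00, 18:00–20:00.
Windows ≥ 30 min: 11:00–12:00, 13:00–14:00, 15:00–17:00, 18:00–20:00.
That's 4 windows.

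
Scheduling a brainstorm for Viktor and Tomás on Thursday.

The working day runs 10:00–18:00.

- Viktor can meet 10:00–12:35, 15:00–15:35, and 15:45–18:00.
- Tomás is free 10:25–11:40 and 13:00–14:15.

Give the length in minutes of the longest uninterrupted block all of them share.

Viktor ∩ Tomás: 10:25–11:40.
Single common window of 75 minutes.

75 minutes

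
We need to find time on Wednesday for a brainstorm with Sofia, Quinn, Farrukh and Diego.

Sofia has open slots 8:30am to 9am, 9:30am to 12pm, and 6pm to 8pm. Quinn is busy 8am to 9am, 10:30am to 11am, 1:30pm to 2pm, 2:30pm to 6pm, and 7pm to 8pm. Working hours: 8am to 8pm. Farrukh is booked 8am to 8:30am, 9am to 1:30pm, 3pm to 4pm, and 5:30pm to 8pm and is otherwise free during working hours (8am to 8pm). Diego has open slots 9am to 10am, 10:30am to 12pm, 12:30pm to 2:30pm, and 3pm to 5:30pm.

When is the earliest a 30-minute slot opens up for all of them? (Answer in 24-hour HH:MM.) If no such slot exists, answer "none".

none

Quinn free within 08:00–20:00: 09:00–10:30, 11:00–13:30, 14:00–14:30, 18:00–19:00.
Farrukh free within 08:00–20:00: 08:30–09:00, 13:30–15:00, 16:00–17:30.
Sofia ∩ Quinn: 09:30–10:30, 11:00–12:00, 18:00–19:00.
Sofia ∩ Quinn ∩ Farrukh: (none).
Sofia ∩ Quinn ∩ Farrukh ∩ Diego: (none).
Windows ≥ 30 min: (none).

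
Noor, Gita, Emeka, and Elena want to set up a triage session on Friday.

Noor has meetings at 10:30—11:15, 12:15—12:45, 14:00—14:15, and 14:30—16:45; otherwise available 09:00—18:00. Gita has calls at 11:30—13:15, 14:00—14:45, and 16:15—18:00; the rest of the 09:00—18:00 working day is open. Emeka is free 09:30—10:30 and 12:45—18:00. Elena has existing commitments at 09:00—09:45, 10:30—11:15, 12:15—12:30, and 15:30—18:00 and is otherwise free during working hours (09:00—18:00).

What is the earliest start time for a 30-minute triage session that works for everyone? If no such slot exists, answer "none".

09:45

Noor free within 09:00–18:00: 09:00–10:30, 11:15–12:15, 12:45–14:00, 14:15–14:30, 16:45–18:00.
Gita free within 09:00–18:00: 09:00–11:30, 13:15–14:00, 14:45–16:15.
Elena free within 09:00–18:00: 09:45–10:30, 11:15–12:15, 12:30–15:30.
Noor ∩ Gita: 09:00–10:30, 11:15–11:30, 13:15–14:00.
Noor ∩ Gita ∩ Emeka: 09:30–10:30, 13:15–14:00.
Noor ∩ Gita ∩ Emeka ∩ Elena: 09:45–10:30, 13:15–14:00.
Windows ≥ 30 min: 09:45–10:30, 13:15–14:00.
Earliest such window starts at 09:45.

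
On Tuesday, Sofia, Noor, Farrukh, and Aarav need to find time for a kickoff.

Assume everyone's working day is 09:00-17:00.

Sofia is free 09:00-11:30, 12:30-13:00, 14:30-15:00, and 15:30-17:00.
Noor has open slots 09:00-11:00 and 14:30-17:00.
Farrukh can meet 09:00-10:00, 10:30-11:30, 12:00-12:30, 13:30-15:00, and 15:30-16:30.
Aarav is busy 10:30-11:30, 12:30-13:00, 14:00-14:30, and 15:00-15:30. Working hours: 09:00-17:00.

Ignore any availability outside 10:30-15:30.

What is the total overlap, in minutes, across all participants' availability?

Aarav free within 09:00–17:00: 09:00–10:30, 11:30–12:30, 13:00–14:00, 14:30–15:00, 15:30–17:00.
Sofia ∩ Noor: 09:00–11:00, 14:30–15:00, 15:30–17:00.
Sofia ∩ Noor ∩ Farrukh: 09:00–10:00, 10:30–11:00, 14:30–15:00, 15:30–16:30.
Sofia ∩ Noor ∩ Farrukh ∩ Aarav: 09:00–10:00, 14:30–15:00, 15:30–16:30.
Restricted to 10:30–15:30: 14:30–15:00.
Total common minutes: 30.

30 minutes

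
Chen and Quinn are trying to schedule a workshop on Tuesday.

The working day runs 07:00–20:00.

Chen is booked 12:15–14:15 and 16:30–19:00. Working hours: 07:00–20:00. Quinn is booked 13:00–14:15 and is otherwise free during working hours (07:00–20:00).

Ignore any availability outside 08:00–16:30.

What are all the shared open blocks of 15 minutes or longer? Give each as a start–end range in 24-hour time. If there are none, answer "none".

08:00–12:15, 14:15–16:30

Chen free within 07:00–20:00: 07:00–12:15, 14:15–16:30, 19:00–20:00.
Quinn free within 07:00–20:00: 07:00–13:00, 14:15–20:00.
Chen ∩ Quinn: 07:00–12:15, 14:15–16:30, 19:00–20:00.
Restricted to 08:00–16:30: 08:00–12:15, 14:15–16:30.
Windows ≥ 15 min: 08:00–12:15, 14:15–16:30.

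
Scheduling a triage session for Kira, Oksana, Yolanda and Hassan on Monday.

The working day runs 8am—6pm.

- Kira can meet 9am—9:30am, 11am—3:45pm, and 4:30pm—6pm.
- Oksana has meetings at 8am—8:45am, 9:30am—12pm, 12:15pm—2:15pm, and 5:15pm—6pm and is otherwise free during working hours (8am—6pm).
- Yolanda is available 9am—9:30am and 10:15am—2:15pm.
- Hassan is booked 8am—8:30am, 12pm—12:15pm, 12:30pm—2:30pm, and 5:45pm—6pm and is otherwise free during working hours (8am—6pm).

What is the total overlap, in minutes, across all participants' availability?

Oksana free within 08:00–18:00: 08:45–09:30, 12:00–12:15, 14:15–17:15.
Hassan free within 08:00–18:00: 08:30–12:00, 12:15–12:30, 14:30–17:45.
Kira ∩ Oksana: 09:00–09:30, 12:00–12:15, 14:15–15:45, 16:30–17:15.
Kira ∩ Oksana ∩ Yolanda: 09:00–09:30, 12:00–12:15.
Kira ∩ Oksana ∩ Yolanda ∩ Hassan: 09:00–09:30.
Total common minutes: 30.

30 minutes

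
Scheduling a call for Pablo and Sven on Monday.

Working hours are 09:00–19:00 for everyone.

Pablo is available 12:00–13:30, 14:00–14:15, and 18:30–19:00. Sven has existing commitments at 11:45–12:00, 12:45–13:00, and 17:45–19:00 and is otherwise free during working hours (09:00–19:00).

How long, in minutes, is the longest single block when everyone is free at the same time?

45 minutes

Sven free within 09:00–19:00: 09:00–11:45, 12:00–12:45, 13:00–17:45.
Pablo ∩ Sven: 12:00–12:45, 13:00–13:30, 14:00–14:15.
Common window lengths: 45, 30, 15 min; longest is 45.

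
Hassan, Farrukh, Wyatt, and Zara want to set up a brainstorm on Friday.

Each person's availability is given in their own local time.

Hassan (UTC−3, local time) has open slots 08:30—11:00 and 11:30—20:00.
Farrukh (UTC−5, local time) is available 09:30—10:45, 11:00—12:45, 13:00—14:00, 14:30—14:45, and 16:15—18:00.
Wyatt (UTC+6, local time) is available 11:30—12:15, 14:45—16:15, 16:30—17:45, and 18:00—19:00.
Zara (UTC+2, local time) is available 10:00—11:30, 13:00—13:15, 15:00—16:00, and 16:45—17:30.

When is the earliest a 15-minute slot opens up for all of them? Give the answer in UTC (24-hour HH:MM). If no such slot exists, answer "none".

Hassan → UTC: 11:30–14:00, 14:30–23:00.
Farrukh → UTC: 14:30–15:45, 16:00–17:45, 18:00–19:00, 19:30–19:45, 21:15–23:00.
Wyatt → UTC: 05:30–06:15, 08:45–10:15, 10:30–11:45, 12:00–13:00.
Zara → UTC: 08:00–09:30, 11:00–11:15, 13:00–14:00, 14:45–15:30.
Hassan ∩ Farrukh: 14:30–15:45, 16:00–17:45, 18:00–19:00, 19:30–19:45, 21:15–23:00.
Hassan ∩ Farrukh ∩ Wyatt: (none).
Hassan ∩ Farrukh ∩ Wyatt ∩ Zara: (none).
Windows ≥ 15 min: (none).

none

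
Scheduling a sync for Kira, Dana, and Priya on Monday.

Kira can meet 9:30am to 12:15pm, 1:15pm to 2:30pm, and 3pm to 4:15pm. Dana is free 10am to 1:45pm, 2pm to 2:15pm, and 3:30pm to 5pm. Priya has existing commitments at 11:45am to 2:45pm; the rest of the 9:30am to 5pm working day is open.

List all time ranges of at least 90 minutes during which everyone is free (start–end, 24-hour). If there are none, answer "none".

10:00–11:45

Priya free within 09:30–17:00: 09:30–11:45, 14:45–17:00.
Kira ∩ Dana: 10:00–12:15, 13:15–13:45, 14:00–14:15, 15:30–16:15.
Kira ∩ Dana ∩ Priya: 10:00–11:45, 15:30–16:15.
Windows ≥ 90 min: 10:00–11:45.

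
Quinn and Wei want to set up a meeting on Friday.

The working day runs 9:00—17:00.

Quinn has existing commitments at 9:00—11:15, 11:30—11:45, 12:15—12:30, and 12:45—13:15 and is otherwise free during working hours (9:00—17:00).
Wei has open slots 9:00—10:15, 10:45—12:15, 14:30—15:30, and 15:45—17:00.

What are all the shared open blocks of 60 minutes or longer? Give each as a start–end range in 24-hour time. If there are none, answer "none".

14:30–15:30, 15:45–17:00

Quinn free within 09:00–17:00: 11:15–11:30, 11:45–12:15, 12:30–12:45, 13:15–17:00.
Quinn ∩ Wei: 11:15–11:30, 11:45–12:15, 14:30–15:30, 15:45–17:00.
Windows ≥ 60 min: 14:30–15:30, 15:45–17:00.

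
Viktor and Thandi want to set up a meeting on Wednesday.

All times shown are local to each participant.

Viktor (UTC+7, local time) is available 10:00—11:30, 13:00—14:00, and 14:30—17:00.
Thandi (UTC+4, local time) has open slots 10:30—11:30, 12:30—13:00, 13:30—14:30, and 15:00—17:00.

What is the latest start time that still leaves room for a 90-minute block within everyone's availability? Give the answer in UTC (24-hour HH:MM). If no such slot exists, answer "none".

Viktor → UTC: 03:00–04:30, 06:00–07:00, 07:30–10:00.
Thandi → UTC: 06:30–07:30, 08:30–09:00, 09:30–10:30, 11:00–13:00.
Viktor ∩ Thandi: 06:30–07:00, 08:30–09:00, 09:30–10:00.
Windows ≥ 90 min: (none).

none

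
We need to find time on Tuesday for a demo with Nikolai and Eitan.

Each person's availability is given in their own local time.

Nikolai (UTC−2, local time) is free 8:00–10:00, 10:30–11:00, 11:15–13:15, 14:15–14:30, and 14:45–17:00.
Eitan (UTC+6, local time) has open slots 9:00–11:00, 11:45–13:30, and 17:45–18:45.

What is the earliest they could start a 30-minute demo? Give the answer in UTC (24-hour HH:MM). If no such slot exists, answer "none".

Nikolai → UTC: 10:00–12:00, 12:30–13:00, 13:15–15:15, 16:15–16:30, 16:45–19:00.
Eitan → UTC: 03:00–05:00, 05:45–07:30, 11:45–12:45.
Nikolai ∩ Eitan: 11:45–12:00, 12:30–12:45.
Windows ≥ 30 min: (none).

none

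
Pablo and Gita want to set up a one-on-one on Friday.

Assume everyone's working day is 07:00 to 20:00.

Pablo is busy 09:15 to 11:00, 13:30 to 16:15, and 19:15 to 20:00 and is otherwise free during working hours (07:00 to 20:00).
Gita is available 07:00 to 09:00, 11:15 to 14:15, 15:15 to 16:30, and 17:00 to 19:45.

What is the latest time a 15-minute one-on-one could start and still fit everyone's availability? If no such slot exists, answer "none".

19:00

Pablo free within 07:00–20:00: 07:00–09:15, 11:00–13:30, 16:15–19:15.
Pablo ∩ Gita: 07:00–09:00, 11:15–13:30, 16:15–16:30, 17:00–19:15.
Windows ≥ 15 min: 07:00–09:00, 11:15–13:30, 16:15–16:30, 17:00–19:15.
Latest start in the last window 17:00–19:15 is 19:15 − 15 min = 19:00.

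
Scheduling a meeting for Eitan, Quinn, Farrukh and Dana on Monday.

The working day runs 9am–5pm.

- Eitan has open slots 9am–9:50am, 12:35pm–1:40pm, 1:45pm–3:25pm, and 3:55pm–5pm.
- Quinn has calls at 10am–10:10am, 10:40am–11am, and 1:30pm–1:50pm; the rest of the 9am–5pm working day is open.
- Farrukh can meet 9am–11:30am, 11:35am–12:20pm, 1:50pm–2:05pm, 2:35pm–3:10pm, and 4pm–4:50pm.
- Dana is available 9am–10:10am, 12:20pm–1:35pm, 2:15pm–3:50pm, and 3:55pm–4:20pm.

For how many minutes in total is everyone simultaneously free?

Quinn free within 09:00–17:00: 09:00–10:00, 10:10–10:40, 11:00–13:30, 13:50–17:00.
Eitan ∩ Quinn: 09:00–09:50, 12:35–13:30, 13:50–15:25, 15:55–17:00.
Eitan ∩ Quinn ∩ Farrukh: 09:00–09:50, 13:50–14:05, 14:35–15:10, 16:00–16:50.
Eitan ∩ Quinn ∩ Farrukh ∩ Dana: 09:00–09:50, 14:35–15:10, 16:00–16:20.
Total common minutes: 50 + 35 + 20 = 105.

105 minutes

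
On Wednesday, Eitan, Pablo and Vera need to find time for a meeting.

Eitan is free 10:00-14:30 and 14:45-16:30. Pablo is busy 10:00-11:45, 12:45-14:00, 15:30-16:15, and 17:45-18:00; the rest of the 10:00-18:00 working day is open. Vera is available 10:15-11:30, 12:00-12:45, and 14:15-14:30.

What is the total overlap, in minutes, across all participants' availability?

Pablo free within 10:00–18:00: 11:45–12:45, 14:00–15:30, 16:15–17:45.
Eitan ∩ Pablo: 11:45–12:45, 14:00–14:30, 14:45–15:30, 16:15–16:30.
Eitan ∩ Pablo ∩ Vera: 12:00–12:45, 14:15–14:30.
Total common minutes: 45 + 15 = 60.

60 minutes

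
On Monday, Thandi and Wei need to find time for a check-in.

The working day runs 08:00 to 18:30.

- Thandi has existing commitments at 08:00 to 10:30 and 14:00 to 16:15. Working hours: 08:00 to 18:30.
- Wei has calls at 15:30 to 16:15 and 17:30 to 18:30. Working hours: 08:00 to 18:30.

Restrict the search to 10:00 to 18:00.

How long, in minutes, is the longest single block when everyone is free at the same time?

210 minutes

Thandi free within 08:00–18:30: 10:30–14:00, 16:15–18:30.
Wei free within 08:00–18:30: 08:00–15:30, 16:15–17:30.
Thandi ∩ Wei: 10:30–14:00, 16:15–17:30.
Restricted to 10:00–18:00: 10:30–14:00, 16:15–17:30.
Common window lengths: 210, 75 min; longest is 210.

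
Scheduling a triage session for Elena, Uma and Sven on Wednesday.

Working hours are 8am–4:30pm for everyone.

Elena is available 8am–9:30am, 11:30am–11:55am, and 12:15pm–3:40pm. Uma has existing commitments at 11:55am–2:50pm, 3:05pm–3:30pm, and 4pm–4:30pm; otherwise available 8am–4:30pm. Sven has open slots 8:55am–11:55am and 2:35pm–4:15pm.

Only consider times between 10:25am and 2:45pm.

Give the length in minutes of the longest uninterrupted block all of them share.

Uma free within 08:00–16:30: 08:00–11:55, 14:50–15:05, 15:30–16:00.
Elena ∩ Uma: 08:00–09:30, 11:30–11:55, 14:50–15:05, 15:30–15:40.
Elena ∩ Uma ∩ Sven: 08:55–09:30, 11:30–11:55, 14:50–15:05, 15:30–15:40.
Restricted to 10:25–14:45: 11:30–11:55.
Single common window of 25 minutes.

25 minutes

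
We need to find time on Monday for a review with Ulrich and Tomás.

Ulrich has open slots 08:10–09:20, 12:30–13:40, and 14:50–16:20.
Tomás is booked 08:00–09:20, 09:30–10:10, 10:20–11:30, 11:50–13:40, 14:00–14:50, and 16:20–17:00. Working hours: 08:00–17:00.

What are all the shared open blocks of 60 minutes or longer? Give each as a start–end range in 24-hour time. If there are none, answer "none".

Tomás free within 08:00–17:00: 09:20–09:30, 10:10–10:20, 11:30–11:50, 13:40–14:00, 14:50–16:20.
Ulrich ∩ Tomás: 14:50–16:20.
Windows ≥ 60 min: 14:50–16:20.

14:50–16:20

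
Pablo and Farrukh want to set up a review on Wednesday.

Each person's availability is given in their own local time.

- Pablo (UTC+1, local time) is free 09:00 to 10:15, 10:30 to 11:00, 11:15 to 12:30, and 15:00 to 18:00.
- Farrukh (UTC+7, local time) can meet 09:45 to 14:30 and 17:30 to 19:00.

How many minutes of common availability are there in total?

Pablo → UTC: 08:00–09:15, 09:30–10:00, 10:15–11:30, 14:00–17:00.
Farrukh → UTC: 02:45–07:30, 10:30–12:00.
Pablo ∩ Farrukh: 10:30–11:30.
Total common minutes: 60.

60 minutes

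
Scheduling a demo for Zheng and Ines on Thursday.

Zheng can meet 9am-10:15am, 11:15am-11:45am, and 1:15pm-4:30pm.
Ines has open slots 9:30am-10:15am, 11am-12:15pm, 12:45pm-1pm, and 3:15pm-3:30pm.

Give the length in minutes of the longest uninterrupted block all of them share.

45 minutes

Zheng ∩ Ines: 09:30–10:15, 11:15–11:45, 15:15–15:30.
Common window lengths: 45, 30, 15 min; longest is 45.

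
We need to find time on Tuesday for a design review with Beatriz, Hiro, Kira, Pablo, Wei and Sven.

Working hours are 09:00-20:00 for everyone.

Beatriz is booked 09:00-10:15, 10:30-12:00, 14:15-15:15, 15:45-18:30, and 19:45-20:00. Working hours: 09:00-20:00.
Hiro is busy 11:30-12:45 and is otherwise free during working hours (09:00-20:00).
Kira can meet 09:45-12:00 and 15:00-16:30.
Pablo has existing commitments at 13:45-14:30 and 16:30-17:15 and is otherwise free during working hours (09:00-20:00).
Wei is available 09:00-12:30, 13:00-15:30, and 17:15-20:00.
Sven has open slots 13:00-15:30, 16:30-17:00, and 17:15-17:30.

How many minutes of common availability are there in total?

Beatriz free within 09:00–20:00: 10:15–10:30, 12:00–14:15, 15:15–15:45, 18:30–19:45.
Hiro free within 09:00–20:00: 09:00–11:30, 12:45–20:00.
Pablo free within 09:00–20:00: 09:00–13:45, 14:30–16:30, 17:15–20:00.
Beatriz ∩ Hiro: 10:15–10:30, 12:45–14:15, 15:15–15:45, 18:30–19:45.
Beatriz ∩ Hiro ∩ Kira: 10:15–10:30, 15:15–15:45.
Beatriz ∩ Hiro ∩ Kira ∩ Pablo: 10:15–10:30, 15:15–15:45.
Beatriz ∩ Hiro ∩ Kira ∩ Pablo ∩ Wei: 10:15–10:30, 15:15–15:30.
Beatriz ∩ Hiro ∩ Kira ∩ Pablo ∩ Wei ∩ Sven: 15:15–15:30.
Total common minutes: 15.

15 minutes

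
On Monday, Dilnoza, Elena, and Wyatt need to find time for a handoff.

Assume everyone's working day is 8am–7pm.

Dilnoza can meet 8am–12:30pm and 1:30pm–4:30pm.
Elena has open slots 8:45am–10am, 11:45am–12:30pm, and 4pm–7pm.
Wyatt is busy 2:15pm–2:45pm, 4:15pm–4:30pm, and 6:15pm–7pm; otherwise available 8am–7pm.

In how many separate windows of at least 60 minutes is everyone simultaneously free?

1

Wyatt free within 08:00–19:00: 08:00–14:15, 14:45–16:15, 16:30–18:15.
Dilnoza ∩ Elena: 08:45–10:00, 11:45–12:30, 16:00–16:30.
Dilnoza ∩ Elena ∩ Wyatt: 08:45–10:00, 11:45–12:30, 16:00–16:15.
Windows ≥ 60 min: 08:45–10:00.
That's 1 window.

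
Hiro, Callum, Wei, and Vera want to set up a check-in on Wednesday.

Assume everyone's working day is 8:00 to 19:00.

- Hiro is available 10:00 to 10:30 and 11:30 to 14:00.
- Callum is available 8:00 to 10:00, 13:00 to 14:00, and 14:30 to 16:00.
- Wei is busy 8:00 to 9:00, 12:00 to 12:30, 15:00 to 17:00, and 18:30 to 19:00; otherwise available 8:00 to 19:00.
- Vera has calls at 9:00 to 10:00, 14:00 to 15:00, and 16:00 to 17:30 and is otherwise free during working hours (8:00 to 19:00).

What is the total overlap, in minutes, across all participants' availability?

Wei free within 08:00–19:00: 09:00–12:00, 12:30–15:00, 17:00–18:30.
Vera free within 08:00–19:00: 08:00–09:00, 10:00–14:00, 15:00–16:00, 17:30–19:00.
Hiro ∩ Callum: 13:00–14:00.
Hiro ∩ Callum ∩ Wei: 13:00–14:00.
Hiro ∩ Callum ∩ Wei ∩ Vera: 13:00–14:00.
Total common minutes: 60.

60 minutes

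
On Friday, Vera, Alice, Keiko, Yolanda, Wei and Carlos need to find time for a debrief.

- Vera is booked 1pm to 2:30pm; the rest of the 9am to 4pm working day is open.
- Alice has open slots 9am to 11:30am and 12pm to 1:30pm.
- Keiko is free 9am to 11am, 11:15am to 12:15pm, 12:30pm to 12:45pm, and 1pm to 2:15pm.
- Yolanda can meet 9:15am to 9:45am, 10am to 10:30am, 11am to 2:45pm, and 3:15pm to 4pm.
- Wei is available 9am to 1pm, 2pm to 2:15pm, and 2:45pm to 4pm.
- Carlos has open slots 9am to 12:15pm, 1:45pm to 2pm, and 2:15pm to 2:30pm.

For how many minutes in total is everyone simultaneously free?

Vera free within 09:00–16:00: 09:00–13:00, 14:30–16:00.
Vera ∩ Alice: 09:00–11:30, 12:00–13:00.
Vera ∩ Alice ∩ Keiko: 09:00–11:00, 11:15–11:30, 12:00–12:15, 12:30–12:45.
Vera ∩ Alice ∩ Keiko ∩ Yolanda: 09:15–09:45, 10:00–10:30, 11:15–11:30, 12:00–12:15, 12:30–12:45.
Vera ∩ Alice ∩ Keiko ∩ Yolanda ∩ Wei: 09:15–09:45, 10:00–10:30, 11:15–11:30, 12:00–12:15, 12:30–12:45.
Vera ∩ Alice ∩ Keiko ∩ Yolanda ∩ Wei ∩ Carlos: 09:15–09:45, 10:00–10:30, 11:15–11:30, 12:00–12:15.
Total common minutes: 30 + 30 + 15 + 15 = 90.

90 minutes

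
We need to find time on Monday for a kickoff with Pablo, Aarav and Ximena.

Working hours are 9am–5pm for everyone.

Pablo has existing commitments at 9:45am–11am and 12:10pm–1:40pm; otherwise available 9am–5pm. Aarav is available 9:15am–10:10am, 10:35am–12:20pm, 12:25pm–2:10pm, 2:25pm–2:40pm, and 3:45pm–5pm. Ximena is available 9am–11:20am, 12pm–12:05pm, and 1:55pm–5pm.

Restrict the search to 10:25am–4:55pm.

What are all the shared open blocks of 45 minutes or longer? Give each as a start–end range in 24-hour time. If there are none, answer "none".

Pablo free within 09:00–17:00: 09:00–09:45, 11:00–12:10, 13:40–17:00.
Pablo ∩ Aarav: 09:15–09:45, 11:00–12:10, 13:40–14:10, 14:25–14:40, 15:45–17:00.
Pablo ∩ Aarav ∩ Ximena: 09:15–09:45, 11:00–11:20, 12:00–12:05, 13:55–14:10, 14:25–14:40, 15:45–17:00.
Restricted to 10:25–16:55: 11:00–11:20, 12:00–12:05, 13:55–14:10, 14:25–14:40, 15:45–16:55.
Windows ≥ 45 min: 15:45–16:55.

15:45–16:55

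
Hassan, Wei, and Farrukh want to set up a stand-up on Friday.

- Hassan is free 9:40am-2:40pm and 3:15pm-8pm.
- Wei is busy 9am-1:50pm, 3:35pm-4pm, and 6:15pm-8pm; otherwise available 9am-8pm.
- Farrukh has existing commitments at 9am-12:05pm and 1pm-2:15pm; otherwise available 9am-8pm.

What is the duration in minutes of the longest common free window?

135 minutes

Wei free within 09:00–20:00: 13:50–15:35, 16:00–18:15.
Farrukh free within 09:00–20:00: 12:05–13:00, 14:15–20:00.
Hassan ∩ Wei: 13:50–14:40, 15:15–15:35, 16:00–18:15.
Hassan ∩ Wei ∩ Farrukh: 14:15–14:40, 15:15–15:35, 16:00–18:15.
Common window lengths: 25, 20, 135 min; longest is 135.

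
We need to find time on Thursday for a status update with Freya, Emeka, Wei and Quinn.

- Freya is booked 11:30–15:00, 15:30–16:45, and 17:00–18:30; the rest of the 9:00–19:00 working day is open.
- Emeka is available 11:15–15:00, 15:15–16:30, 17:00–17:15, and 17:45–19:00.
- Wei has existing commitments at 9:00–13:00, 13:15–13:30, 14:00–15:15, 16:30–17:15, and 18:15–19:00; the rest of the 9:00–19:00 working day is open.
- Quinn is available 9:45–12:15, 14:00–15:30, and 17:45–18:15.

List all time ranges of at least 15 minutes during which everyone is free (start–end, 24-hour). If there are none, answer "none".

15:15–15:30

Freya free within 09:00–19:00: 09:00–11:30, 15:00–15:30, 16:45–17:00, 18:30–19:00.
Wei free within 09:00–19:00: 13:00–13:15, 13:30–14:00, 15:15–16:30, 17:15–18:15.
Freya ∩ Emeka: 11:15–11:30, 15:15–15:30, 18:30–19:00.
Freya ∩ Emeka ∩ Wei: 15:15–15:30.
Freya ∩ Emeka ∩ Wei ∩ Quinn: 15:15–15:30.
Windows ≥ 15 min: 15:15–15:30.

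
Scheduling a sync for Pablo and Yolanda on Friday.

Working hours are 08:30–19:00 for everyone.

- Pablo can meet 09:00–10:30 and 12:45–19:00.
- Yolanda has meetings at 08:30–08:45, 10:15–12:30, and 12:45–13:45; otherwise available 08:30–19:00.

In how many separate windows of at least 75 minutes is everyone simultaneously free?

Yolanda free within 08:30–19:00: 08:45–10:15, 12:30–12:45, 13:45–19:00.
Pablo ∩ Yolanda: 09:00–10:15, 13:45–19:00.
Windows ≥ 75 min: 09:00–10:15, 13:45–19:00.
That's 2 windows.

2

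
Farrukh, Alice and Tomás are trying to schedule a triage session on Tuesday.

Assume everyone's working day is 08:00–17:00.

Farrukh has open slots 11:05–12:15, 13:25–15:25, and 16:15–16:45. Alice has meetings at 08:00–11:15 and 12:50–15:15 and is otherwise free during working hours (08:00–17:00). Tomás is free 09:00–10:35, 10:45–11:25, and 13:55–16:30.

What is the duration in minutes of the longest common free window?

15 minutes

Alice free within 08:00–17:00: 11:15–12:50, 15:15–17:00.
Farrukh ∩ Alice: 11:15–12:15, 15:15–15:25, 16:15–16:45.
Farrukh ∩ Alice ∩ Tomás: 11:15–11:25, 15:15–15:25, 16:15–16:30.
Common window lengths: 10, 10, 15 min; longest is 15.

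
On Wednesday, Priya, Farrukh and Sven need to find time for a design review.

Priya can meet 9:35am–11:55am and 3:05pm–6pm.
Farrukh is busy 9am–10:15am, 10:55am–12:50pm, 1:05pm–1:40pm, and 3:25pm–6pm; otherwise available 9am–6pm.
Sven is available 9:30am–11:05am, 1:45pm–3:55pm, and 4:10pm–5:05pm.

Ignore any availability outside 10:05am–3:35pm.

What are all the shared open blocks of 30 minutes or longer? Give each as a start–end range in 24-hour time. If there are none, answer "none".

Farrukh free within 09:00–18:00: 10:15–10:55, 12:50–13:05, 13:40–15:25.
Priya ∩ Farrukh: 10:15–10:55, 15:05–15:25.
Priya ∩ Farrukh ∩ Sven: 10:15–10:55, 15:05–15:25.
Restricted to 10:05–15:35: 10:15–10:55, 15:05–15:25.
Windows ≥ 30 min: 10:15–10:55.

10:15–10:55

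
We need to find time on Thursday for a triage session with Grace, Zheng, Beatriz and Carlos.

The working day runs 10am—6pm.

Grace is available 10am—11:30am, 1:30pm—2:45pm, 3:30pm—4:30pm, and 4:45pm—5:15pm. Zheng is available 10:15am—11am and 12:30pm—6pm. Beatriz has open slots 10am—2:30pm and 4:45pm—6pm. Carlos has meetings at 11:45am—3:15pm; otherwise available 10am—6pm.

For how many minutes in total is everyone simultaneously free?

75 minutes

Carlos free within 10:00–18:00: 10:00–11:45, 15:15–18:00.
Grace ∩ Zheng: 10:15–11:00, 13:30–14:45, 15:30–16:30, 16:45–17:15.
Grace ∩ Zheng ∩ Beatriz: 10:15–11:00, 13:30–14:30, 16:45–17:15.
Grace ∩ Zheng ∩ Beatriz ∩ Carlos: 10:15–11:00, 16:45–17:15.
Total common minutes: 45 + 30 = 75.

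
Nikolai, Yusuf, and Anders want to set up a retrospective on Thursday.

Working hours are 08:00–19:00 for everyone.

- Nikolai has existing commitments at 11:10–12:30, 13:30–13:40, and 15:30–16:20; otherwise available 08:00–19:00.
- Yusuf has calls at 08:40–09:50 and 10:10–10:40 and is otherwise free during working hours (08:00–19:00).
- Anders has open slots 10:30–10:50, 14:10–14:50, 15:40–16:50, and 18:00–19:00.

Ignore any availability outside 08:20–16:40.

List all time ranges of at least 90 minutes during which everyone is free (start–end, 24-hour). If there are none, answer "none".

Nikolai free within 08:00–19:00: 08:00–11:10, 12:30–13:30, 13:40–15:30, 16:20–19:00.
Yusuf free within 08:00–19:00: 08:00–08:40, 09:50–10:10, 10:40–19:00.
Nikolai ∩ Yusuf: 08:00–08:40, 09:50–10:10, 10:40–11:10, 12:30–13:30, 13:40–15:30, 16:20–19:00.
Nikolai ∩ Yusuf ∩ Anders: 10:40–10:50, 14:10–14:50, 16:20–16:50, 18:00–19:00.
Restricted to 08:20–16:40: 10:40–10:50, 14:10–14:50, 16:20–16:40.
Windows ≥ 90 min: (none).

none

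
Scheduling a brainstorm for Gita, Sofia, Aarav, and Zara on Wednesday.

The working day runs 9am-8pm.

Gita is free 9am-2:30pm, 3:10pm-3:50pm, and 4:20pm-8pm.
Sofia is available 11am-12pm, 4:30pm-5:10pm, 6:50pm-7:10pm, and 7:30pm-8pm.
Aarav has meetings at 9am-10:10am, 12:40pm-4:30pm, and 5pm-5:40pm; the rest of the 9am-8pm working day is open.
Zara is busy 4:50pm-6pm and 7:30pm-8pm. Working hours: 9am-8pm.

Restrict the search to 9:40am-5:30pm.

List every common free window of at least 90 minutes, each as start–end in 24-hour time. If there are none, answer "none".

none

Aarav free within 09:00–20:00: 10:10–12:40, 16:30–17:00, 17:40–20:00.
Zara free within 09:00–20:00: 09:00–16:50, 18:00–19:30.
Gita ∩ Sofia: 11:00–12:00, 16:30–17:10, 18:50–19:10, 19:30–20:00.
Gita ∩ Sofia ∩ Aarav: 11:00–12:00, 16:30–17:00, 18:50–19:10, 19:30–20:00.
Gita ∩ Sofia ∩ Aarav ∩ Zara: 11:00–12:00, 16:30–16:50, 18:50–19:10.
Restricted to 09:40–17:30: 11:00–12:00, 16:30–16:50.
Windows ≥ 90 min: (none).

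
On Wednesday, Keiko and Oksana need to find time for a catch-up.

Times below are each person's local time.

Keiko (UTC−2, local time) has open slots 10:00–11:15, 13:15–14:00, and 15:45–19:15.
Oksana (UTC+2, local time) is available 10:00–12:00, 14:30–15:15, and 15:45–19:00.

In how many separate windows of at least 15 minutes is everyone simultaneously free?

Keiko → UTC: 12:00–13:15, 15:15–16:00, 17:45–21:15.
Oksana → UTC: 08:00–10:00, 12:30–13:15, 13:45–17:00.
Keiko ∩ Oksana: 12:30–13:15, 15:15–16:00.
Windows ≥ 15 min: 12:30–13:15, 15:15–16:00.
That's 2 windows.

2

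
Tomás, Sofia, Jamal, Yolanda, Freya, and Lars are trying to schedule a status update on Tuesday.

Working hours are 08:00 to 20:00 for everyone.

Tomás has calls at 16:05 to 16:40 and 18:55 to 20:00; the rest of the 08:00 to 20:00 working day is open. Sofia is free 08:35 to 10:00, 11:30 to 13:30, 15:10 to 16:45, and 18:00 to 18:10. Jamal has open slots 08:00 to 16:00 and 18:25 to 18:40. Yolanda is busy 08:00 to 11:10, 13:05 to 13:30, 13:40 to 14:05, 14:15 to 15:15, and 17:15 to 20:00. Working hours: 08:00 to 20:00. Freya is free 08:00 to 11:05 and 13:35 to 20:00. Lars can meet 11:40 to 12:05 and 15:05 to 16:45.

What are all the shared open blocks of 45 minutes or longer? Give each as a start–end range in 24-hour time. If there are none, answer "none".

Tomás free within 08:00–20:00: 08:00–16:05, 16:40–18:55.
Yolanda free within 08:00–20:00: 11:10–13:05, 13:30–13:40, 14:05–14:15, 15:15–17:15.
Tomás ∩ Sofia: 08:35–10:00, 11:30–13:30, 15:10–16:05, 16:40–16:45, 18:00–18:10.
Tomás ∩ Sofia ∩ Jamal: 08:35–10:00, 11:30–13:30, 15:10–16:00.
Tomás ∩ Sofia ∩ Jamal ∩ Yolanda: 11:30–13:05, 15:15–16:00.
Tomás ∩ Sofia ∩ Jamal ∩ Yolanda ∩ Freya: 15:15–16:00.
Tomás ∩ Sofia ∩ Jamal ∩ Yolanda ∩ Freya ∩ Lars: 15:15–16:00.
Windows ≥ 45 min: 15:15–16:00.

15:15–16:00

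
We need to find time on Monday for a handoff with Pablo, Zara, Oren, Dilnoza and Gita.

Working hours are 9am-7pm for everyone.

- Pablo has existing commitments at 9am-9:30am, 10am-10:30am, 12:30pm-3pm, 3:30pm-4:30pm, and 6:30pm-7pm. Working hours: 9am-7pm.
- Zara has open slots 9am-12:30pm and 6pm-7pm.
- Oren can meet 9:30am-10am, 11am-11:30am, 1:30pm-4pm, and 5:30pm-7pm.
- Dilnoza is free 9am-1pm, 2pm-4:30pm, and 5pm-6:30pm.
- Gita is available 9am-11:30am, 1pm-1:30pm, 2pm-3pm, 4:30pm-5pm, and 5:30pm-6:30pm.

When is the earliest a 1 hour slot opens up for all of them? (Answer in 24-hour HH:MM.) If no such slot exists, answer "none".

Pablo free within 09:00–19:00: 09:30–10:00, 10:30–12:30, 15:00–15:30, 16:30–18:30.
Pablo ∩ Zara: 09:30–10:00, 10:30–12:30, 18:00–18:30.
Pablo ∩ Zara ∩ Oren: 09:30–10:00, 11:00–11:30, 18:00–18:30.
Pablo ∩ Zara ∩ Oren ∩ Dilnoza: 09:30–10:00, 11:00–11:30, 18:00–18:30.
Pablo ∩ Zara ∩ Oren ∩ Dilnoza ∩ Gita: 09:30–10:00, 11:00–11:30, 18:00–18:30.
Windows ≥ 60 min: (none).

none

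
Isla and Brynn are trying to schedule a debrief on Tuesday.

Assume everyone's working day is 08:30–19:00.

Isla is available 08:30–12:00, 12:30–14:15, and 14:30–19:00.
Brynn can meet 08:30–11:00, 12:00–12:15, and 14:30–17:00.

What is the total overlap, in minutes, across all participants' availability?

Isla ∩ Brynn: 08:30–11:00, 14:30–17:00.
Total common minutes: 150 + 150 = 300.

300 minutes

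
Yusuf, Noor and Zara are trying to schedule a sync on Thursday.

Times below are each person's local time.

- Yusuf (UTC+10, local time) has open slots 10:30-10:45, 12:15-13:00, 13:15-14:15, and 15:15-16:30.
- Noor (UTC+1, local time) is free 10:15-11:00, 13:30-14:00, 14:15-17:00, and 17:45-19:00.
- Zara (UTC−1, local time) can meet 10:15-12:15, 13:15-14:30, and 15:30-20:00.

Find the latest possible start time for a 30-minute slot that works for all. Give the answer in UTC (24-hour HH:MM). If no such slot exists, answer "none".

Yusuf → UTC: 00:30–00:45, 02:15–03:00, 03:15–04:15, 05:15–06:30.
Noor → UTC: 09:15–10:00, 12:30–13:00, 13:15–16:00, 16:45–18:00.
Zara → UTC: 11:15–13:15, 14:15–15:30, 16:30–21:00.
Yusuf ∩ Noor: (none).
Yusuf ∩ Noor ∩ Zara: (none).
Windows ≥ 30 min: (none).

none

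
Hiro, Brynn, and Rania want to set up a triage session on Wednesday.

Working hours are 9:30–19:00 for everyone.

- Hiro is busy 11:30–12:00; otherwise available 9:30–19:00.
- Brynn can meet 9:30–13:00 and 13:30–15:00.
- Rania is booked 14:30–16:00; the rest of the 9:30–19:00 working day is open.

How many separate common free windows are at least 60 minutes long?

Hiro free within 09:30–19:00: 09:30–11:30, 12:00–19:00.
Rania free within 09:30–19:00: 09:30–14:30, 16:00–19:00.
Hiro ∩ Brynn: 09:30–11:30, 12:00–13:00, 13:30–15:00.
Hiro ∩ Brynn ∩ Rania: 09:30–11:30, 12:00–13:00, 13:30–14:30.
Windows ≥ 60 min: 09:30–11:30, 12:00–13:00, 13:30–14:30.
That's 3 windows.

3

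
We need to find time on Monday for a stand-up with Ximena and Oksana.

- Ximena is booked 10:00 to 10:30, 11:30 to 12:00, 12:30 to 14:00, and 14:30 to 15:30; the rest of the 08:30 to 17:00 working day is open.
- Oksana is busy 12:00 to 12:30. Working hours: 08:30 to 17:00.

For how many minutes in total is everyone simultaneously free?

Ximena free within 08:30–17:00: 08:30–10:00, 10:30–11:30, 12:00–12:30, 14:00–14:30, 15:30–17:00.
Oksana free within 08:30–17:00: 08:30–12:00, 12:30–17:00.
Ximena ∩ Oksana: 08:30–10:00, 10:30–11:30, 14:00–14:30, 15:30–17:00.
Total common minutes: 90 + 60 + 30 + 90 = 270.

270 minutes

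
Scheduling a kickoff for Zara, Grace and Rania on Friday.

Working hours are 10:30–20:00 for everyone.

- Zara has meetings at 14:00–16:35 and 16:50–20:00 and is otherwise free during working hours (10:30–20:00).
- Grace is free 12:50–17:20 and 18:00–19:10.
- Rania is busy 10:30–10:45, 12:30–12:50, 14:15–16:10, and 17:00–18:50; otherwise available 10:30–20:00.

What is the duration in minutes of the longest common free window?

Zara free within 10:30–20:00: 10:30–14:00, 16:35–16:50.
Rania free within 10:30–20:00: 10:45–12:30, 12:50–14:15, 16:10–17:00, 18:50–20:00.
Zara ∩ Grace: 12:50–14:00, 16:35–16:50.
Zara ∩ Grace ∩ Rania: 12:50–14:00, 16:35–16:50.
Common window lengths: 70, 15 min; longest is 70.

70 minutes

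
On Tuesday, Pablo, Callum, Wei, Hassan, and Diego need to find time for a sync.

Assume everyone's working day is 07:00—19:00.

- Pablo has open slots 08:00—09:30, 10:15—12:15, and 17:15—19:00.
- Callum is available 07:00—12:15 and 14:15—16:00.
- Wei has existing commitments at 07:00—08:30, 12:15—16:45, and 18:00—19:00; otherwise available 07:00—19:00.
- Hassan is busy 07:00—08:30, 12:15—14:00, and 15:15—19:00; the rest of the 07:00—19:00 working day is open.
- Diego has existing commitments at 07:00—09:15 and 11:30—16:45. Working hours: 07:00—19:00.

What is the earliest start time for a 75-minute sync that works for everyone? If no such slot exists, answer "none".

10:15

Wei free within 07:00–19:00: 08:30–12:15, 16:45–18:00.
Hassan free within 07:00–19:00: 08:30–12:15, 14:00–15:15.
Diego free within 07:00–19:00: 09:15–11:30, 16:45–19:00.
Pablo ∩ Callum: 08:00–09:30, 10:15–12:15.
Pablo ∩ Callum ∩ Wei: 08:30–09:30, 10:15–12:15.
Pablo ∩ Callum ∩ Wei ∩ Hassan: 08:30–09:30, 10:15–12:15.
Pablo ∩ Callum ∩ Wei ∩ Hassan ∩ Diego: 09:15–09:30, 10:15–11:30.
Windows ≥ 75 min: 10:15–11:30.
Earliest such window starts at 10:15.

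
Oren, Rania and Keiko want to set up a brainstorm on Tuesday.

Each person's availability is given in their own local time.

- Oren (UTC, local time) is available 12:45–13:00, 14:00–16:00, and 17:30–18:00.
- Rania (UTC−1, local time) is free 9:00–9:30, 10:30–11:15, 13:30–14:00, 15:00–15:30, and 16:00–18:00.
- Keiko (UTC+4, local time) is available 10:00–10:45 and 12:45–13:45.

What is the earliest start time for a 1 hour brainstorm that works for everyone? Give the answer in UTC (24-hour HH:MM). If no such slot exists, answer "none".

Oren → UTC: 12:45–13:00, 14:00–16:00, 17:30–18:00.
Rania → UTC: 10:00–10:30, 11:30–12:15, 14:30–15:00, 16:00–16:30, 17:00–19:00.
Keiko → UTC: 06:00–06:45, 08:45–09:45.
Oren ∩ Rania: 14:30–15:00, 17:30–18:00.
Oren ∩ Rania ∩ Keiko: (none).
Windows ≥ 60 min: (none).

none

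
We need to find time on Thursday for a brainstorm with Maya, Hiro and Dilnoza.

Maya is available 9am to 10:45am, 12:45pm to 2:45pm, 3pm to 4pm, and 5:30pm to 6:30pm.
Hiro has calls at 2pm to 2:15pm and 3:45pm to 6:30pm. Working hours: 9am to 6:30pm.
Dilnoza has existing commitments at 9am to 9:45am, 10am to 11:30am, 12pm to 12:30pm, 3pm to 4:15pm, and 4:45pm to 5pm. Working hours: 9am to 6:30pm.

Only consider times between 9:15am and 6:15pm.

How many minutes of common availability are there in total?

Hiro free within 09:00–18:30: 09:00–14:00, 14:15–15:45.
Dilnoza free within 09:00–18:30: 09:45–10:00, 11:30–12:00, 12:30–15:00, 16:15–16:45, 17:00–18:30.
Maya ∩ Hiro: 09:00–10:45, 12:45–14:00, 14:15–14:45, 15:00–15:45.
Maya ∩ Hiro ∩ Dilnoza: 09:45–10:00, 12:45–14:00, 14:15–14:45.
Restricted to 09:15–18:15: 09:45–10:00, 12:45–14:00, 14:15–14:45.
Total common minutes: 15 + 75 + 30 = 120.

120 minutes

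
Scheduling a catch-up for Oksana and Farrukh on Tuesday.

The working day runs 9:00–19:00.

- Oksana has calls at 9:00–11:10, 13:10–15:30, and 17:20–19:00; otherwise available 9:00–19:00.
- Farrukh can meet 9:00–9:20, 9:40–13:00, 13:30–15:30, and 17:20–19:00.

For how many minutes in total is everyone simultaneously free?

Oksana free within 09:00–19:00: 11:10–13:10, 15:30–17:20.
Oksana ∩ Farrukh: 11:10–13:00.
Total common minutes: 110.

110 minutes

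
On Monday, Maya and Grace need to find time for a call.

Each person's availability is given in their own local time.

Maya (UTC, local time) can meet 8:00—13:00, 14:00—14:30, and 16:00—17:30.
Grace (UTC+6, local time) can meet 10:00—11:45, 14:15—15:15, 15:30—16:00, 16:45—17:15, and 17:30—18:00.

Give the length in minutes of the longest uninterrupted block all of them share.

60 minutes

Maya → UTC: 08:00–13:00, 14:00–14:30, 16:00–17:30.
Grace → UTC: 04:00–05:45, 08:15–09:15, 09:30–10:00, 10:45–11:15, 11:30–12:00.
Maya ∩ Grace: 08:15–09:15, 09:30–10:00, 10:45–11:15, 11:30–12:00.
Common window lengths: 60, 30, 30, 30 min; longest is 60.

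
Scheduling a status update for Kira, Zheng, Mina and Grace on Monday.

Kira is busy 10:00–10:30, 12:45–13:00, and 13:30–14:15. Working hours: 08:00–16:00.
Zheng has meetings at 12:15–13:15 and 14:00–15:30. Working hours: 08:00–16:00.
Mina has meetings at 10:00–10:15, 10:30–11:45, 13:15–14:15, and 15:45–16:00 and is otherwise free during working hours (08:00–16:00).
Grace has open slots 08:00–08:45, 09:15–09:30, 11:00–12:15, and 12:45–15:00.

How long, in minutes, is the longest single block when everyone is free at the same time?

45 minutes

Kira free within 08:00–16:00: 08:00–10:00, 10:30–12:45, 13:00–13:30, 14:15–16:00.
Zheng free within 08:00–16:00: 08:00–12:15, 13:15–14:00, 15:30–16:00.
Mina free within 08:00–16:00: 08:00–10:00, 10:15–10:30, 11:45–13:15, 14:15–15:45.
Kira ∩ Zheng: 08:00–10:00, 10:30–12:15, 13:15–13:30, 15:30–16:00.
Kira ∩ Zheng ∩ Mina: 08:00–10:00, 11:45–12:15, 15:30–15:45.
Kira ∩ Zheng ∩ Mina ∩ Grace: 08:00–08:45, 09:15–09:30, 11:45–12:15.
Common window lengths: 45, 15, 30 min; longest is 45.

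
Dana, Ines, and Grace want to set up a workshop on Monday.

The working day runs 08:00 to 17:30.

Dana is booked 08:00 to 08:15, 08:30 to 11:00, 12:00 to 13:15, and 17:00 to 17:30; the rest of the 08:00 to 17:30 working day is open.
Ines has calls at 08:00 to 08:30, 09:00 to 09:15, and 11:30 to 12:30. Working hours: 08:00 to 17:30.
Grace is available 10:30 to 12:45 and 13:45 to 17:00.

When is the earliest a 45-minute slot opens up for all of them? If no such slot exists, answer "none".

13:45

Dana free within 08:00–17:30: 08:15–08:30, 11:00–12:00, 13:15–17:00.
Ines free within 08:00–17:30: 08:30–09:00, 09:15–11:30, 12:30–17:30.
Dana ∩ Ines: 11:00–11:30, 13:15–17:00.
Dana ∩ Ines ∩ Grace: 11:00–11:30, 13:45–17:00.
Windows ≥ 45 min: 13:45–17:00.
Earliest such window starts at 13:45.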